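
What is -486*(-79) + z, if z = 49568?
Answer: 87962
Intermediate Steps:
-486*(-79) + z = -486*(-79) + 49568 = 38394 + 49568 = 87962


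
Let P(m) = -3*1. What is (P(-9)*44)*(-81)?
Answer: 10692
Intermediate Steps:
P(m) = -3
(P(-9)*44)*(-81) = -3*44*(-81) = -132*(-81) = 10692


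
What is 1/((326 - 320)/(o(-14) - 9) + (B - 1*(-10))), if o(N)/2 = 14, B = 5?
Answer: 19/291 ≈ 0.065292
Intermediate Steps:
o(N) = 28 (o(N) = 2*14 = 28)
1/((326 - 320)/(o(-14) - 9) + (B - 1*(-10))) = 1/((326 - 320)/(28 - 9) + (5 - 1*(-10))) = 1/(6/19 + (5 + 10)) = 1/(6*(1/19) + 15) = 1/(6/19 + 15) = 1/(291/19) = 19/291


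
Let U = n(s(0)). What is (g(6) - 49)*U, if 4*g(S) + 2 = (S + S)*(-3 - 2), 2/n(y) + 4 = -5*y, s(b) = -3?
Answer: -129/11 ≈ -11.727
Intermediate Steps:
n(y) = 2/(-4 - 5*y)
U = 2/11 (U = -2/(4 + 5*(-3)) = -2/(4 - 15) = -2/(-11) = -2*(-1/11) = 2/11 ≈ 0.18182)
g(S) = -1/2 - 5*S/2 (g(S) = -1/2 + ((S + S)*(-3 - 2))/4 = -1/2 + ((2*S)*(-5))/4 = -1/2 + (-10*S)/4 = -1/2 - 5*S/2)
(g(6) - 49)*U = ((-1/2 - 5/2*6) - 49)*(2/11) = ((-1/2 - 15) - 49)*(2/11) = (-31/2 - 49)*(2/11) = -129/2*2/11 = -129/11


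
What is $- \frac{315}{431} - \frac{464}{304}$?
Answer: $- \frac{18484}{8189} \approx -2.2572$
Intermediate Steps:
$- \frac{315}{431} - \frac{464}{304} = \left(-315\right) \frac{1}{431} - \frac{29}{19} = - \frac{315}{431} - \frac{29}{19} = - \frac{18484}{8189}$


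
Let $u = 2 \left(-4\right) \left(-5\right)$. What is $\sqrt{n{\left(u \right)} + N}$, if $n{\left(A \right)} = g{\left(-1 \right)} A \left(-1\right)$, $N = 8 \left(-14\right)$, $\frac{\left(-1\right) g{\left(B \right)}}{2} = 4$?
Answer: $4 \sqrt{13} \approx 14.422$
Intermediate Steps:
$g{\left(B \right)} = -8$ ($g{\left(B \right)} = \left(-2\right) 4 = -8$)
$N = -112$
$u = 40$ ($u = \left(-8\right) \left(-5\right) = 40$)
$n{\left(A \right)} = 8 A$ ($n{\left(A \right)} = - 8 A \left(-1\right) = 8 A$)
$\sqrt{n{\left(u \right)} + N} = \sqrt{8 \cdot 40 - 112} = \sqrt{320 - 112} = \sqrt{208} = 4 \sqrt{13}$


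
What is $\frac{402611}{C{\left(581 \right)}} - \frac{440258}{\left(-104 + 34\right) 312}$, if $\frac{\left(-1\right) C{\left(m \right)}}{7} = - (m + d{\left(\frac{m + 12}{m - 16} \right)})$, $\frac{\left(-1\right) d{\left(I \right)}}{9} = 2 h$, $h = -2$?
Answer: $\frac{58760981}{518280} \approx 113.38$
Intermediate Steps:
$d{\left(I \right)} = 36$ ($d{\left(I \right)} = - 9 \cdot 2 \left(-2\right) = \left(-9\right) \left(-4\right) = 36$)
$C{\left(m \right)} = 252 + 7 m$ ($C{\left(m \right)} = - 7 \left(- (m + 36)\right) = - 7 \left(- (36 + m)\right) = - 7 \left(-36 - m\right) = 252 + 7 m$)
$\frac{402611}{C{\left(581 \right)}} - \frac{440258}{\left(-104 + 34\right) 312} = \frac{402611}{252 + 7 \cdot 581} - \frac{440258}{\left(-104 + 34\right) 312} = \frac{402611}{252 + 4067} - \frac{440258}{\left(-70\right) 312} = \frac{402611}{4319} - \frac{440258}{-21840} = 402611 \cdot \frac{1}{4319} - - \frac{2419}{120} = \frac{402611}{4319} + \frac{2419}{120} = \frac{58760981}{518280}$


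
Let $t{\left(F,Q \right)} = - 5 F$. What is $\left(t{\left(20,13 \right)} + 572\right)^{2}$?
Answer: $222784$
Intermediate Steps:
$\left(t{\left(20,13 \right)} + 572\right)^{2} = \left(\left(-5\right) 20 + 572\right)^{2} = \left(-100 + 572\right)^{2} = 472^{2} = 222784$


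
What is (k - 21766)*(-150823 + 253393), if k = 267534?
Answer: 25208423760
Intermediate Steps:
(k - 21766)*(-150823 + 253393) = (267534 - 21766)*(-150823 + 253393) = 245768*102570 = 25208423760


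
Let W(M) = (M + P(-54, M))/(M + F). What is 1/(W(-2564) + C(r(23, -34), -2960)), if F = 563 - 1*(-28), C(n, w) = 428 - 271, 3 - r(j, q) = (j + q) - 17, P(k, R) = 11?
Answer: 1973/312314 ≈ 0.0063174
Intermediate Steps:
r(j, q) = 20 - j - q (r(j, q) = 3 - ((j + q) - 17) = 3 - (-17 + j + q) = 3 + (17 - j - q) = 20 - j - q)
C(n, w) = 157
F = 591 (F = 563 + 28 = 591)
W(M) = (11 + M)/(591 + M) (W(M) = (M + 11)/(M + 591) = (11 + M)/(591 + M))
1/(W(-2564) + C(r(23, -34), -2960)) = 1/((11 - 2564)/(591 - 2564) + 157) = 1/(-2553/(-1973) + 157) = 1/(-1/1973*(-2553) + 157) = 1/(2553/1973 + 157) = 1/(312314/1973) = 1973/312314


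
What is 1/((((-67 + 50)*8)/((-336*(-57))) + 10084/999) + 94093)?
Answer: 265734/25006389719 ≈ 1.0627e-5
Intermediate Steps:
1/((((-67 + 50)*8)/((-336*(-57))) + 10084/999) + 94093) = 1/((-17*8/19152 + 10084*(1/999)) + 94093) = 1/((-136*1/19152 + 10084/999) + 94093) = 1/((-17/2394 + 10084/999) + 94093) = 1/(2680457/265734 + 94093) = 1/(25006389719/265734) = 265734/25006389719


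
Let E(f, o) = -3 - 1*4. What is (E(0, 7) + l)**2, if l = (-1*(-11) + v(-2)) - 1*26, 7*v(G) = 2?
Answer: 23104/49 ≈ 471.51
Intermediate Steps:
E(f, o) = -7 (E(f, o) = -3 - 4 = -7)
v(G) = 2/7 (v(G) = (1/7)*2 = 2/7)
l = -103/7 (l = (-1*(-11) + 2/7) - 1*26 = (11 + 2/7) - 26 = 79/7 - 26 = -103/7 ≈ -14.714)
(E(0, 7) + l)**2 = (-7 - 103/7)**2 = (-152/7)**2 = 23104/49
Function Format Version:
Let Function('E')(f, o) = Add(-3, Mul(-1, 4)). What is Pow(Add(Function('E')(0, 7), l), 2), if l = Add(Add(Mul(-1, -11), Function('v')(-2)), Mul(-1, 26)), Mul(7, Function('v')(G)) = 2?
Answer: Rational(23104, 49) ≈ 471.51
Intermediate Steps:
Function('E')(f, o) = -7 (Function('E')(f, o) = Add(-3, -4) = -7)
Function('v')(G) = Rational(2, 7) (Function('v')(G) = Mul(Rational(1, 7), 2) = Rational(2, 7))
l = Rational(-103, 7) (l = Add(Add(Mul(-1, -11), Rational(2, 7)), Mul(-1, 26)) = Add(Add(11, Rational(2, 7)), -26) = Add(Rational(79, 7), -26) = Rational(-103, 7) ≈ -14.714)
Pow(Add(Function('E')(0, 7), l), 2) = Pow(Add(-7, Rational(-103, 7)), 2) = Pow(Rational(-152, 7), 2) = Rational(23104, 49)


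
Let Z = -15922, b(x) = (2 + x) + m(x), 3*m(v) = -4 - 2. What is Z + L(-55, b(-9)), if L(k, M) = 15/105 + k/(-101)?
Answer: -11256368/707 ≈ -15921.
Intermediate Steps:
m(v) = -2 (m(v) = (-4 - 2)/3 = (⅓)*(-6) = -2)
b(x) = x (b(x) = (2 + x) - 2 = x)
L(k, M) = ⅐ - k/101 (L(k, M) = 15*(1/105) + k*(-1/101) = ⅐ - k/101)
Z + L(-55, b(-9)) = -15922 + (⅐ - 1/101*(-55)) = -15922 + (⅐ + 55/101) = -15922 + 486/707 = -11256368/707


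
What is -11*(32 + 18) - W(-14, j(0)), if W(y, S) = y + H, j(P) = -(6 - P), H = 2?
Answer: -538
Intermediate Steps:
j(P) = -6 + P
W(y, S) = 2 + y (W(y, S) = y + 2 = 2 + y)
-11*(32 + 18) - W(-14, j(0)) = -11*(32 + 18) - (2 - 14) = -11*50 - 1*(-12) = -550 + 12 = -538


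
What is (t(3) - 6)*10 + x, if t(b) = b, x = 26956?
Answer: 26926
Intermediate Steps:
(t(3) - 6)*10 + x = (3 - 6)*10 + 26956 = -3*10 + 26956 = -30 + 26956 = 26926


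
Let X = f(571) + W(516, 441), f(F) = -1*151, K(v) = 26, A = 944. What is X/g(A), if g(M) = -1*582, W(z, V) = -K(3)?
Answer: 59/194 ≈ 0.30412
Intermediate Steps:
f(F) = -151
W(z, V) = -26 (W(z, V) = -1*26 = -26)
g(M) = -582
X = -177 (X = -151 - 26 = -177)
X/g(A) = -177/(-582) = -177*(-1/582) = 59/194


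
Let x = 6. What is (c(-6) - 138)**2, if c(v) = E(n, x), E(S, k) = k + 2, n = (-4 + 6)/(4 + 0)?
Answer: 16900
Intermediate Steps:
n = 1/2 (n = 2/4 = 2*(1/4) = 1/2 ≈ 0.50000)
E(S, k) = 2 + k
c(v) = 8 (c(v) = 2 + 6 = 8)
(c(-6) - 138)**2 = (8 - 138)**2 = (-130)**2 = 16900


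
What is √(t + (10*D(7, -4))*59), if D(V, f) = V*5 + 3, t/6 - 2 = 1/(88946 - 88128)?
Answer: √3752448619/409 ≈ 149.77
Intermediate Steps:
t = 4911/409 (t = 12 + 6/(88946 - 88128) = 12 + 6/818 = 12 + 6*(1/818) = 12 + 3/409 = 4911/409 ≈ 12.007)
D(V, f) = 3 + 5*V (D(V, f) = 5*V + 3 = 3 + 5*V)
√(t + (10*D(7, -4))*59) = √(4911/409 + (10*(3 + 5*7))*59) = √(4911/409 + (10*(3 + 35))*59) = √(4911/409 + (10*38)*59) = √(4911/409 + 380*59) = √(4911/409 + 22420) = √(9174691/409) = √3752448619/409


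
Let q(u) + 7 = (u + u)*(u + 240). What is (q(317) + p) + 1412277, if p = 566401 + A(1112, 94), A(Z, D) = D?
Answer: 2331903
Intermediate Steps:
q(u) = -7 + 2*u*(240 + u) (q(u) = -7 + (u + u)*(u + 240) = -7 + (2*u)*(240 + u) = -7 + 2*u*(240 + u))
p = 566495 (p = 566401 + 94 = 566495)
(q(317) + p) + 1412277 = ((-7 + 2*317**2 + 480*317) + 566495) + 1412277 = ((-7 + 2*100489 + 152160) + 566495) + 1412277 = ((-7 + 200978 + 152160) + 566495) + 1412277 = (353131 + 566495) + 1412277 = 919626 + 1412277 = 2331903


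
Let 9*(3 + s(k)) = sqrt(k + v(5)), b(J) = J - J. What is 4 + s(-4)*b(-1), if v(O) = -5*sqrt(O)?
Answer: 4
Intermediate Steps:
b(J) = 0
s(k) = -3 + sqrt(k - 5*sqrt(5))/9
4 + s(-4)*b(-1) = 4 + (-3 + sqrt(-4 - 5*sqrt(5))/9)*0 = 4 + 0 = 4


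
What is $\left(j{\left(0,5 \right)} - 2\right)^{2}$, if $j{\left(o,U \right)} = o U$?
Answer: $4$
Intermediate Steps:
$j{\left(o,U \right)} = U o$
$\left(j{\left(0,5 \right)} - 2\right)^{2} = \left(5 \cdot 0 - 2\right)^{2} = \left(0 - 2\right)^{2} = \left(-2\right)^{2} = 4$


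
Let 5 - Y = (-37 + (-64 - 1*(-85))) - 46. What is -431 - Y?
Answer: -498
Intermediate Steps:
Y = 67 (Y = 5 - ((-37 + (-64 - 1*(-85))) - 46) = 5 - ((-37 + (-64 + 85)) - 46) = 5 - ((-37 + 21) - 46) = 5 - (-16 - 46) = 5 - 1*(-62) = 5 + 62 = 67)
-431 - Y = -431 - 1*67 = -431 - 67 = -498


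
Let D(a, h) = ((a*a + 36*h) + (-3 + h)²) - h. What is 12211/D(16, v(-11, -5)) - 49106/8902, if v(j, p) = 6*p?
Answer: 47108026/1313045 ≈ 35.877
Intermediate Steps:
D(a, h) = a² + (-3 + h)² + 35*h (D(a, h) = ((a² + 36*h) + (-3 + h)²) - h = (a² + (-3 + h)² + 36*h) - h = a² + (-3 + h)² + 35*h)
12211/D(16, v(-11, -5)) - 49106/8902 = 12211/(16² + (-3 + 6*(-5))² + 35*(6*(-5))) - 49106/8902 = 12211/(256 + (-3 - 30)² + 35*(-30)) - 49106*1/8902 = 12211/(256 + (-33)² - 1050) - 24553/4451 = 12211/(256 + 1089 - 1050) - 24553/4451 = 12211/295 - 24553/4451 = 47108026/1313045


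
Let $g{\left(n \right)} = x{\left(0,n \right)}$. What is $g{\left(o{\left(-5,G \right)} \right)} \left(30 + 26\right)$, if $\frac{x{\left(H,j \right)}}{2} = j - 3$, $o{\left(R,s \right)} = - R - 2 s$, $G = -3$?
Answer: $896$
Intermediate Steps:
$x{\left(H,j \right)} = -6 + 2 j$ ($x{\left(H,j \right)} = 2 \left(j - 3\right) = 2 \left(-3 + j\right) = -6 + 2 j$)
$g{\left(n \right)} = -6 + 2 n$
$g{\left(o{\left(-5,G \right)} \right)} \left(30 + 26\right) = \left(-6 + 2 \left(\left(-1\right) \left(-5\right) - -6\right)\right) \left(30 + 26\right) = \left(-6 + 2 \left(5 + 6\right)\right) 56 = \left(-6 + 2 \cdot 11\right) 56 = \left(-6 + 22\right) 56 = 16 \cdot 56 = 896$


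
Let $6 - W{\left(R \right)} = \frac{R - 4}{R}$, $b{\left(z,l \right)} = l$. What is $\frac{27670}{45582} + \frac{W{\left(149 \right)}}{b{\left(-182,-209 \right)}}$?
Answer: $\frac{413765276}{709734531} \approx 0.58299$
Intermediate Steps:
$W{\left(R \right)} = 6 - \frac{-4 + R}{R}$ ($W{\left(R \right)} = 6 - \frac{R - 4}{R} = 6 - \frac{-4 + R}{R}$)
$\frac{27670}{45582} + \frac{W{\left(149 \right)}}{b{\left(-182,-209 \right)}} = \frac{27670}{45582} + \frac{5 + \frac{4}{149}}{-209} = 27670 \cdot \frac{1}{45582} + \left(5 + 4 \cdot \frac{1}{149}\right) \left(- \frac{1}{209}\right) = \frac{13835}{22791} + \left(5 + \frac{4}{149}\right) \left(- \frac{1}{209}\right) = \frac{13835}{22791} + \frac{749}{149} \left(- \frac{1}{209}\right) = \frac{13835}{22791} - \frac{749}{31141} = \frac{413765276}{709734531}$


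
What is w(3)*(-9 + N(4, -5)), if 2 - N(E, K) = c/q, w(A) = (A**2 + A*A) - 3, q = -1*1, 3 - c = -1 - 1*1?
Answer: -30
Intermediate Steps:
c = 5 (c = 3 - (-1 - 1*1) = 3 - (-1 - 1) = 3 - 1*(-2) = 3 + 2 = 5)
q = -1
w(A) = -3 + 2*A**2 (w(A) = (A**2 + A**2) - 3 = 2*A**2 - 3 = -3 + 2*A**2)
N(E, K) = 7 (N(E, K) = 2 - 5/(-1) = 2 - 5*(-1) = 2 - 1*(-5) = 2 + 5 = 7)
w(3)*(-9 + N(4, -5)) = (-3 + 2*3**2)*(-9 + 7) = (-3 + 2*9)*(-2) = (-3 + 18)*(-2) = 15*(-2) = -30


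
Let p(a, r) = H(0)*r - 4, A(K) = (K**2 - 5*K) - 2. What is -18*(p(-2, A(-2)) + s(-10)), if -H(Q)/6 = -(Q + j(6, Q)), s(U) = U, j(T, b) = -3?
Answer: 4140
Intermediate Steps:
H(Q) = -18 + 6*Q (H(Q) = -(-6)*(Q - 3) = -(-6)*(-3 + Q) = -6*(3 - Q) = -18 + 6*Q)
A(K) = -2 + K**2 - 5*K
p(a, r) = -4 - 18*r (p(a, r) = (-18 + 6*0)*r - 4 = (-18 + 0)*r - 4 = -18*r - 4 = -4 - 18*r)
-18*(p(-2, A(-2)) + s(-10)) = -18*((-4 - 18*(-2 + (-2)**2 - 5*(-2))) - 10) = -18*((-4 - 18*(-2 + 4 + 10)) - 10) = -18*((-4 - 18*12) - 10) = -18*((-4 - 216) - 10) = -18*(-220 - 10) = -18*(-230) = 4140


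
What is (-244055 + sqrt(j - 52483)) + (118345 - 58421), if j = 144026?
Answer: -184131 + sqrt(91543) ≈ -1.8383e+5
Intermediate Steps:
(-244055 + sqrt(j - 52483)) + (118345 - 58421) = (-244055 + sqrt(144026 - 52483)) + (118345 - 58421) = (-244055 + sqrt(91543)) + 59924 = -184131 + sqrt(91543)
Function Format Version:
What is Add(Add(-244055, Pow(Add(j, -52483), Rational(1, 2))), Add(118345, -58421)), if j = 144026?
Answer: Add(-184131, Pow(91543, Rational(1, 2))) ≈ -1.8383e+5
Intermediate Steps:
Add(Add(-244055, Pow(Add(j, -52483), Rational(1, 2))), Add(118345, -58421)) = Add(Add(-244055, Pow(Add(144026, -52483), Rational(1, 2))), Add(118345, -58421)) = Add(Add(-244055, Pow(91543, Rational(1, 2))), 59924) = Add(-184131, Pow(91543, Rational(1, 2)))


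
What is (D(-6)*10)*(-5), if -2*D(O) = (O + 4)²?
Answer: 100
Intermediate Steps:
D(O) = -(4 + O)²/2 (D(O) = -(O + 4)²/2 = -(4 + O)²/2)
(D(-6)*10)*(-5) = (-(4 - 6)²/2*10)*(-5) = (-½*(-2)²*10)*(-5) = (-½*4*10)*(-5) = -2*10*(-5) = -20*(-5) = 100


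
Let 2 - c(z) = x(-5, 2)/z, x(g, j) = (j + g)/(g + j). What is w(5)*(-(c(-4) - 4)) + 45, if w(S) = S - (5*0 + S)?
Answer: 45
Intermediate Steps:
x(g, j) = 1 (x(g, j) = (g + j)/(g + j) = 1)
c(z) = 2 - 1/z
w(S) = 0 (w(S) = S - (0 + S) = S - S = 0)
w(5)*(-(c(-4) - 4)) + 45 = 0*(-((2 - 1/(-4)) - 4)) + 45 = 0*(-((2 - 1*(-¼)) - 4)) + 45 = 0*(-((2 + ¼) - 4)) + 45 = 0*(-(9/4 - 4)) + 45 = 0*(-1*(-7/4)) + 45 = 0*(7/4) + 45 = 0 + 45 = 45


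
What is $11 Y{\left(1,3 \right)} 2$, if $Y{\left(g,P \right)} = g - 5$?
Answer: $-88$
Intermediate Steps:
$Y{\left(g,P \right)} = -5 + g$ ($Y{\left(g,P \right)} = g - 5 = -5 + g$)
$11 Y{\left(1,3 \right)} 2 = 11 \left(-5 + 1\right) 2 = 11 \left(-4\right) 2 = \left(-44\right) 2 = -88$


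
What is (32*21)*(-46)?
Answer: -30912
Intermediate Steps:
(32*21)*(-46) = 672*(-46) = -30912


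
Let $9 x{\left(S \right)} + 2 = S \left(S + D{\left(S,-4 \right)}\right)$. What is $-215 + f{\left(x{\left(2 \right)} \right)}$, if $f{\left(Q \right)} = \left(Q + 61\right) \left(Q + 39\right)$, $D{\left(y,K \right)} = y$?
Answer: $\frac{20080}{9} \approx 2231.1$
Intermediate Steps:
$x{\left(S \right)} = - \frac{2}{9} + \frac{2 S^{2}}{9}$ ($x{\left(S \right)} = - \frac{2}{9} + \frac{S \left(S + S\right)}{9} = - \frac{2}{9} + \frac{S 2 S}{9} = - \frac{2}{9} + \frac{2 S^{2}}{9}$)
$f{\left(Q \right)} = \left(39 + Q\right) \left(61 + Q\right)$ ($f{\left(Q \right)} = \left(61 + Q\right) \left(39 + Q\right) = \left(39 + Q\right) \left(61 + Q\right)$)
$-215 + f{\left(x{\left(2 \right)} \right)} = -215 + \left(2379 + \left(- \frac{2}{9} + \frac{2 \cdot 2^{2}}{9}\right)^{2} + 100 \left(- \frac{2}{9} + \frac{2 \cdot 2^{2}}{9}\right)\right) = -215 + \left(2379 + \left(- \frac{2}{9} + \frac{2}{9} \cdot 4\right)^{2} + 100 \left(- \frac{2}{9} + \frac{2}{9} \cdot 4\right)\right) = -215 + \left(2379 + \left(- \frac{2}{9} + \frac{8}{9}\right)^{2} + 100 \left(- \frac{2}{9} + \frac{8}{9}\right)\right) = -215 + \left(2379 + \left(\frac{2}{3}\right)^{2} + 100 \cdot \frac{2}{3}\right) = -215 + \left(2379 + \frac{4}{9} + \frac{200}{3}\right) = -215 + \frac{22015}{9} = \frac{20080}{9}$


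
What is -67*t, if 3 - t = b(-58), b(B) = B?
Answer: -4087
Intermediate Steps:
t = 61 (t = 3 - 1*(-58) = 3 + 58 = 61)
-67*t = -67*61 = -4087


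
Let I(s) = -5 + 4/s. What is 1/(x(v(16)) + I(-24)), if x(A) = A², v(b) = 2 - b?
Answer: 6/1145 ≈ 0.0052402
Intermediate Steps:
1/(x(v(16)) + I(-24)) = 1/((2 - 1*16)² + (-5 + 4/(-24))) = 1/((2 - 16)² + (-5 + 4*(-1/24))) = 1/((-14)² + (-5 - ⅙)) = 1/(196 - 31/6) = 1/(1145/6) = 6/1145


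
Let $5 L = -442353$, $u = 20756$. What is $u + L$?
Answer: $- \frac{338573}{5} \approx -67715.0$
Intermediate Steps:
$L = - \frac{442353}{5}$ ($L = \frac{1}{5} \left(-442353\right) = - \frac{442353}{5} \approx -88471.0$)
$u + L = 20756 - \frac{442353}{5} = - \frac{338573}{5}$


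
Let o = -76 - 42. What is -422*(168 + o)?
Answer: -21100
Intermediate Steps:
o = -118
-422*(168 + o) = -422*(168 - 118) = -422*50 = -21100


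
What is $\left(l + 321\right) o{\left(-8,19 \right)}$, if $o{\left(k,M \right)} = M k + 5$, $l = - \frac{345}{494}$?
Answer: $- \frac{23259663}{494} \approx -47084.0$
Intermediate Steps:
$l = - \frac{345}{494}$ ($l = \left(-345\right) \frac{1}{494} = - \frac{345}{494} \approx -0.69838$)
$o{\left(k,M \right)} = 5 + M k$
$\left(l + 321\right) o{\left(-8,19 \right)} = \left(- \frac{345}{494} + 321\right) \left(5 + 19 \left(-8\right)\right) = \frac{158229 \left(5 - 152\right)}{494} = \frac{158229}{494} \left(-147\right) = - \frac{23259663}{494}$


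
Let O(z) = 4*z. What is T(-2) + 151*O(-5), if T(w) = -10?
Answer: -3030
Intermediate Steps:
T(-2) + 151*O(-5) = -10 + 151*(4*(-5)) = -10 + 151*(-20) = -10 - 3020 = -3030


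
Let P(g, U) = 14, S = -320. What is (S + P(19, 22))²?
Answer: 93636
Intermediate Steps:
(S + P(19, 22))² = (-320 + 14)² = (-306)² = 93636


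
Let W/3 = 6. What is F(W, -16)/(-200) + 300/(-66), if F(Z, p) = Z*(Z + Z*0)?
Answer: -3391/550 ≈ -6.1655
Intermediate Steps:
W = 18 (W = 3*6 = 18)
F(Z, p) = Z² (F(Z, p) = Z*(Z + 0) = Z*Z = Z²)
F(W, -16)/(-200) + 300/(-66) = 18²/(-200) + 300/(-66) = 324*(-1/200) + 300*(-1/66) = -81/50 - 50/11 = -3391/550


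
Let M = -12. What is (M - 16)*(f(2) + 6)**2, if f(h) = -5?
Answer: -28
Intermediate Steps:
(M - 16)*(f(2) + 6)**2 = (-12 - 16)*(-5 + 6)**2 = -28*1**2 = -28*1 = -28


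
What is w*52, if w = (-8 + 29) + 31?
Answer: 2704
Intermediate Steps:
w = 52 (w = 21 + 31 = 52)
w*52 = 52*52 = 2704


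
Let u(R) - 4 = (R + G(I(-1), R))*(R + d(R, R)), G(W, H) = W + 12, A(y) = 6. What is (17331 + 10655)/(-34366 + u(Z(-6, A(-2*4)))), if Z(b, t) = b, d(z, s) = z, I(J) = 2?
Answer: -13993/17229 ≈ -0.81218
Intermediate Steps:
G(W, H) = 12 + W
u(R) = 4 + 2*R*(14 + R) (u(R) = 4 + (R + (12 + 2))*(R + R) = 4 + (R + 14)*(2*R) = 4 + (14 + R)*(2*R) = 4 + 2*R*(14 + R))
(17331 + 10655)/(-34366 + u(Z(-6, A(-2*4)))) = (17331 + 10655)/(-34366 + (4 + 2*(-6)² + 28*(-6))) = 27986/(-34366 + (4 + 2*36 - 168)) = 27986/(-34366 + (4 + 72 - 168)) = 27986/(-34366 - 92) = 27986/(-34458) = 27986*(-1/34458) = -13993/17229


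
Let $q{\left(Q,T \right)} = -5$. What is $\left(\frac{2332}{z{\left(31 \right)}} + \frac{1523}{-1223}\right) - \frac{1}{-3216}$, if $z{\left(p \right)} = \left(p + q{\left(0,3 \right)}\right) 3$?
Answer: $\frac{488344537}{17043728} \approx 28.652$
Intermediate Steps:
$z{\left(p \right)} = -15 + 3 p$ ($z{\left(p \right)} = \left(p - 5\right) 3 = \left(-5 + p\right) 3 = -15 + 3 p$)
$\left(\frac{2332}{z{\left(31 \right)}} + \frac{1523}{-1223}\right) - \frac{1}{-3216} = \left(\frac{2332}{-15 + 3 \cdot 31} + \frac{1523}{-1223}\right) - \frac{1}{-3216} = \left(\frac{2332}{-15 + 93} + 1523 \left(- \frac{1}{1223}\right)\right) - - \frac{1}{3216} = \left(\frac{2332}{78} - \frac{1523}{1223}\right) + \frac{1}{3216} = \left(2332 \cdot \frac{1}{78} - \frac{1523}{1223}\right) + \frac{1}{3216} = \left(\frac{1166}{39} - \frac{1523}{1223}\right) + \frac{1}{3216} = \frac{1366621}{47697} + \frac{1}{3216} = \frac{488344537}{17043728}$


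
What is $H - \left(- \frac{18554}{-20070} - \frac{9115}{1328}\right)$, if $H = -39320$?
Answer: $- \frac{523918044431}{13326480} \approx -39314.0$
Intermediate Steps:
$H - \left(- \frac{18554}{-20070} - \frac{9115}{1328}\right) = -39320 - \left(- \frac{18554}{-20070} - \frac{9115}{1328}\right) = -39320 - \left(\left(-18554\right) \left(- \frac{1}{20070}\right) - \frac{9115}{1328}\right) = -39320 - \left(\frac{9277}{10035} - \frac{9115}{1328}\right) = -39320 - - \frac{79149169}{13326480} = -39320 + \frac{79149169}{13326480} = - \frac{523918044431}{13326480}$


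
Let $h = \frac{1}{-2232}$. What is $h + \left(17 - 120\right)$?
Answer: $- \frac{229897}{2232} \approx -103.0$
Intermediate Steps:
$h = - \frac{1}{2232} \approx -0.00044803$
$h + \left(17 - 120\right) = - \frac{1}{2232} + \left(17 - 120\right) = - \frac{1}{2232} - 103 = - \frac{229897}{2232}$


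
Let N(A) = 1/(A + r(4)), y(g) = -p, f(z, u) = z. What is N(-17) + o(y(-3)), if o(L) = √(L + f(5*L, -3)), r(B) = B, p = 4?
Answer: -1/13 + 2*I*√6 ≈ -0.076923 + 4.899*I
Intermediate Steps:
y(g) = -4 (y(g) = -1*4 = -4)
o(L) = √6*√L (o(L) = √(L + 5*L) = √(6*L) = √6*√L)
N(A) = 1/(4 + A) (N(A) = 1/(A + 4) = 1/(4 + A))
N(-17) + o(y(-3)) = 1/(4 - 17) + √6*√(-4) = 1/(-13) + √6*(2*I) = -1/13 + 2*I*√6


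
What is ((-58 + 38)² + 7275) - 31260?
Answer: -23585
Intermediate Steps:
((-58 + 38)² + 7275) - 31260 = ((-20)² + 7275) - 31260 = (400 + 7275) - 31260 = 7675 - 31260 = -23585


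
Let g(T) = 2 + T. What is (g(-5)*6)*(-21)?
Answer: 378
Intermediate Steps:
(g(-5)*6)*(-21) = ((2 - 5)*6)*(-21) = -3*6*(-21) = -18*(-21) = 378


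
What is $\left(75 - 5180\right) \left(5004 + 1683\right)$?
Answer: $-34137135$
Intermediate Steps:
$\left(75 - 5180\right) \left(5004 + 1683\right) = \left(75 - 5180\right) 6687 = \left(-5105\right) 6687 = -34137135$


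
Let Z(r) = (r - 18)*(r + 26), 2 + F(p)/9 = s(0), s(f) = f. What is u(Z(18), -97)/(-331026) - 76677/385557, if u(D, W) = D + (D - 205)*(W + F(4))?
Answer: -11490528959/42543130494 ≈ -0.27009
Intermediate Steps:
F(p) = -18 (F(p) = -18 + 9*0 = -18 + 0 = -18)
Z(r) = (-18 + r)*(26 + r)
u(D, W) = D + (-205 + D)*(-18 + W) (u(D, W) = D + (D - 205)*(W - 18) = D + (-205 + D)*(-18 + W))
u(Z(18), -97)/(-331026) - 76677/385557 = (3690 - 205*(-97) - 17*(-468 + 18**2 + 8*18) + (-468 + 18**2 + 8*18)*(-97))/(-331026) - 76677/385557 = (3690 + 19885 - 17*(-468 + 324 + 144) + (-468 + 324 + 144)*(-97))*(-1/331026) - 76677*1/385557 = (3690 + 19885 - 17*0 + 0*(-97))*(-1/331026) - 25559/128519 = (3690 + 19885 + 0 + 0)*(-1/331026) - 25559/128519 = 23575*(-1/331026) - 25559/128519 = -23575/331026 - 25559/128519 = -11490528959/42543130494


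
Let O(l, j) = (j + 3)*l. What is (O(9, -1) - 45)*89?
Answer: -2403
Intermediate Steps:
O(l, j) = l*(3 + j) (O(l, j) = (3 + j)*l = l*(3 + j))
(O(9, -1) - 45)*89 = (9*(3 - 1) - 45)*89 = (9*2 - 45)*89 = (18 - 45)*89 = -27*89 = -2403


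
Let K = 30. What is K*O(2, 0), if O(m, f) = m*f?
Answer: 0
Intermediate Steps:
O(m, f) = f*m
K*O(2, 0) = 30*(0*2) = 30*0 = 0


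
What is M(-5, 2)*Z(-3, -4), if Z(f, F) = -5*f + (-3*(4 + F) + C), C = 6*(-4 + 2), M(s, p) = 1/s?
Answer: -3/5 ≈ -0.60000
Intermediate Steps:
C = -12 (C = 6*(-2) = -12)
Z(f, F) = -24 - 5*f - 3*F (Z(f, F) = -5*f + (-3*(4 + F) - 12) = -5*f + ((-12 - 3*F) - 12) = -5*f + (-24 - 3*F) = -24 - 5*f - 3*F)
M(-5, 2)*Z(-3, -4) = (-24 - 5*(-3) - 3*(-4))/(-5) = -(-24 + 15 + 12)/5 = -1/5*3 = -3/5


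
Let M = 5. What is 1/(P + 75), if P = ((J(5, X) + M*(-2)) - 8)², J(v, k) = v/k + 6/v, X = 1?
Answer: 25/5356 ≈ 0.0046677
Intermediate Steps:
J(v, k) = 6/v + v/k
P = 3481/25 (P = (((6/5 + 5/1) + 5*(-2)) - 8)² = (((6*(⅕) + 5*1) - 10) - 8)² = (((6/5 + 5) - 10) - 8)² = ((31/5 - 10) - 8)² = (-19/5 - 8)² = (-59/5)² = 3481/25 ≈ 139.24)
1/(P + 75) = 1/(3481/25 + 75) = 1/(5356/25) = 25/5356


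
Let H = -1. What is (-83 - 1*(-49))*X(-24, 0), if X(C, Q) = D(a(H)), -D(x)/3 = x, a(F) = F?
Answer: -102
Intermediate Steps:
D(x) = -3*x
X(C, Q) = 3 (X(C, Q) = -3*(-1) = 3)
(-83 - 1*(-49))*X(-24, 0) = (-83 - 1*(-49))*3 = (-83 + 49)*3 = -34*3 = -102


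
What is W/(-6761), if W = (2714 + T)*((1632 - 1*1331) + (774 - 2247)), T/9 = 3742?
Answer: 42651424/6761 ≈ 6308.4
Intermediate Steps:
T = 33678 (T = 9*3742 = 33678)
W = -42651424 (W = (2714 + 33678)*((1632 - 1*1331) + (774 - 2247)) = 36392*((1632 - 1331) - 1473) = 36392*(301 - 1473) = 36392*(-1172) = -42651424)
W/(-6761) = -42651424/(-6761) = -42651424*(-1/6761) = 42651424/6761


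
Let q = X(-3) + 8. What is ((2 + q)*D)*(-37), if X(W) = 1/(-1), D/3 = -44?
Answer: 43956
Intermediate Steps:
D = -132 (D = 3*(-44) = -132)
X(W) = -1
q = 7 (q = -1 + 8 = 7)
((2 + q)*D)*(-37) = ((2 + 7)*(-132))*(-37) = (9*(-132))*(-37) = -1188*(-37) = 43956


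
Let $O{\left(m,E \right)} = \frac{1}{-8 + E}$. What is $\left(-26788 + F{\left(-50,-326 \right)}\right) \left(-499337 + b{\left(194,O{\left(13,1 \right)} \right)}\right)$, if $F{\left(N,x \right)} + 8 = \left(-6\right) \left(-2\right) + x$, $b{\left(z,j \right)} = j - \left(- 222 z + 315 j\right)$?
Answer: $\frac{86577655590}{7} \approx 1.2368 \cdot 10^{10}$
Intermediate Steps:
$b{\left(z,j \right)} = - 314 j + 222 z$ ($b{\left(z,j \right)} = j - \left(- 222 z + 315 j\right) = - 314 j + 222 z$)
$F{\left(N,x \right)} = 4 + x$ ($F{\left(N,x \right)} = -8 + \left(\left(-6\right) \left(-2\right) + x\right) = -8 + \left(12 + x\right) = 4 + x$)
$\left(-26788 + F{\left(-50,-326 \right)}\right) \left(-499337 + b{\left(194,O{\left(13,1 \right)} \right)}\right) = \left(-26788 + \left(4 - 326\right)\right) \left(-499337 + \left(- \frac{314}{-8 + 1} + 222 \cdot 194\right)\right) = \left(-26788 - 322\right) \left(-499337 + \left(- \frac{314}{-7} + 43068\right)\right) = - 27110 \left(-499337 + \left(\left(-314\right) \left(- \frac{1}{7}\right) + 43068\right)\right) = - 27110 \left(-499337 + \left(\frac{314}{7} + 43068\right)\right) = - 27110 \left(-499337 + \frac{301790}{7}\right) = \left(-27110\right) \left(- \frac{3193569}{7}\right) = \frac{86577655590}{7}$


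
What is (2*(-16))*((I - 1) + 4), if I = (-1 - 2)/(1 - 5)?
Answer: -120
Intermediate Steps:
I = ¾ (I = -3/(-4) = -3*(-¼) = ¾ ≈ 0.75000)
(2*(-16))*((I - 1) + 4) = (2*(-16))*((¾ - 1) + 4) = -32*(-¼ + 4) = -32*15/4 = -120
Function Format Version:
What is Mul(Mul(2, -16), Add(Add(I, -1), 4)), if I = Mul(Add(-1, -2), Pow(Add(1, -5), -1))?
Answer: -120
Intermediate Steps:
I = Rational(3, 4) (I = Mul(-3, Pow(-4, -1)) = Mul(-3, Rational(-1, 4)) = Rational(3, 4) ≈ 0.75000)
Mul(Mul(2, -16), Add(Add(I, -1), 4)) = Mul(Mul(2, -16), Add(Add(Rational(3, 4), -1), 4)) = Mul(-32, Add(Rational(-1, 4), 4)) = Mul(-32, Rational(15, 4)) = -120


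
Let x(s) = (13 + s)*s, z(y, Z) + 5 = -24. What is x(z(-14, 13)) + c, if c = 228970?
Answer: 229434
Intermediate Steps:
z(y, Z) = -29 (z(y, Z) = -5 - 24 = -29)
x(s) = s*(13 + s)
x(z(-14, 13)) + c = -29*(13 - 29) + 228970 = -29*(-16) + 228970 = 464 + 228970 = 229434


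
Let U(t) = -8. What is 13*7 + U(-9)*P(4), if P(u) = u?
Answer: 59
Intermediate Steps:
13*7 + U(-9)*P(4) = 13*7 - 8*4 = 91 - 32 = 59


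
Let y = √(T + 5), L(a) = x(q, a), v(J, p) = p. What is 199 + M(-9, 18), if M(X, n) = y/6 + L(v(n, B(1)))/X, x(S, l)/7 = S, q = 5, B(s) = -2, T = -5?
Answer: 1756/9 ≈ 195.11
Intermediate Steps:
x(S, l) = 7*S
L(a) = 35 (L(a) = 7*5 = 35)
y = 0 (y = √(-5 + 5) = √0 = 0)
M(X, n) = 35/X (M(X, n) = 0/6 + 35/X = 0*(⅙) + 35/X = 0 + 35/X = 35/X)
199 + M(-9, 18) = 199 + 35/(-9) = 199 + 35*(-⅑) = 199 - 35/9 = 1756/9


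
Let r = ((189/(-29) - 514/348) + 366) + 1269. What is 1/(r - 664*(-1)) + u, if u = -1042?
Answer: -415377496/398635 ≈ -1042.0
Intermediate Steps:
r = 283099/174 (r = ((189*(-1/29) - 514*1/348) + 366) + 1269 = ((-189/29 - 257/174) + 366) + 1269 = (-1391/174 + 366) + 1269 = 62293/174 + 1269 = 283099/174 ≈ 1627.0)
1/(r - 664*(-1)) + u = 1/(283099/174 - 664*(-1)) - 1042 = 1/(283099/174 + 664) - 1042 = 1/(398635/174) - 1042 = 174/398635 - 1042 = -415377496/398635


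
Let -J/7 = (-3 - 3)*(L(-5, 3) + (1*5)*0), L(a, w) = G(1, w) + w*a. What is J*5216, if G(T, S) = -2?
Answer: -3724224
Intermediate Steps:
L(a, w) = -2 + a*w (L(a, w) = -2 + w*a = -2 + a*w)
J = -714 (J = -7*(-3 - 3)*((-2 - 5*3) + (1*5)*0) = -(-42)*((-2 - 15) + 5*0) = -(-42)*(-17 + 0) = -(-42)*(-17) = -7*102 = -714)
J*5216 = -714*5216 = -3724224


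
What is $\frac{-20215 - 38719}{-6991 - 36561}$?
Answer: $\frac{29467}{21776} \approx 1.3532$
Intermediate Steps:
$\frac{-20215 - 38719}{-6991 - 36561} = - \frac{58934}{-43552} = \left(-58934\right) \left(- \frac{1}{43552}\right) = \frac{29467}{21776}$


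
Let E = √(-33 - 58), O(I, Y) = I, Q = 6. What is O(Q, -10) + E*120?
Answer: 6 + 120*I*√91 ≈ 6.0 + 1144.7*I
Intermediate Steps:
E = I*√91 (E = √(-91) = I*√91 ≈ 9.5394*I)
O(Q, -10) + E*120 = 6 + (I*√91)*120 = 6 + 120*I*√91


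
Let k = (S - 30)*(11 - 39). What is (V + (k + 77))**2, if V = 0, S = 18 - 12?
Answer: 561001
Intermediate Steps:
S = 6
k = 672 (k = (6 - 30)*(11 - 39) = -24*(-28) = 672)
(V + (k + 77))**2 = (0 + (672 + 77))**2 = (0 + 749)**2 = 749**2 = 561001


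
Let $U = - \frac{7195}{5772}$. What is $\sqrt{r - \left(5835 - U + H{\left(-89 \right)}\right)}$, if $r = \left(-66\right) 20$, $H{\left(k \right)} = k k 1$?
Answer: $\frac{i \sqrt{125578326081}}{2886} \approx 122.79 i$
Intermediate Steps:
$U = - \frac{7195}{5772}$ ($U = \left(-7195\right) \frac{1}{5772} = - \frac{7195}{5772} \approx -1.2465$)
$H{\left(k \right)} = k^{2}$ ($H{\left(k \right)} = k^{2} \cdot 1 = k^{2}$)
$r = -1320$
$\sqrt{r - \left(5835 - U + H{\left(-89 \right)}\right)} = \sqrt{-1320 + \left(\left(\left(-6842 - \frac{7195}{5772}\right) + 1007\right) - \left(-89\right)^{2}\right)} = \sqrt{-1320 + \left(\left(- \frac{39499219}{5772} + 1007\right) - 7921\right)} = \sqrt{-1320 - \frac{79406827}{5772}} = \sqrt{- \frac{87025867}{5772}} = \frac{i \sqrt{125578326081}}{2886}$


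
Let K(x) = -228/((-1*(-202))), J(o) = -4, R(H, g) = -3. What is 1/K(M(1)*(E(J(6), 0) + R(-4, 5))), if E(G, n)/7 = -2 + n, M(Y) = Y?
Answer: -101/114 ≈ -0.88597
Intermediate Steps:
E(G, n) = -14 + 7*n (E(G, n) = 7*(-2 + n) = -14 + 7*n)
K(x) = -114/101 (K(x) = -228/202 = -228*1/202 = -114/101)
1/K(M(1)*(E(J(6), 0) + R(-4, 5))) = 1/(-114/101) = -101/114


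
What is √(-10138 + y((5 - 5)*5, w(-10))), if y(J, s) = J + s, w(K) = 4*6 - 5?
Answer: I*√10119 ≈ 100.59*I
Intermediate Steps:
w(K) = 19 (w(K) = 24 - 5 = 19)
√(-10138 + y((5 - 5)*5, w(-10))) = √(-10138 + ((5 - 5)*5 + 19)) = √(-10138 + (0*5 + 19)) = √(-10138 + (0 + 19)) = √(-10138 + 19) = √(-10119) = I*√10119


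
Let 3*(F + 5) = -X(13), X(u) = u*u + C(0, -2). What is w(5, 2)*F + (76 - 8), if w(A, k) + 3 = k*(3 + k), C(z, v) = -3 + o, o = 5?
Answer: -366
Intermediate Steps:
C(z, v) = 2 (C(z, v) = -3 + 5 = 2)
w(A, k) = -3 + k*(3 + k)
X(u) = 2 + u² (X(u) = u*u + 2 = u² + 2 = 2 + u²)
F = -62 (F = -5 + (-(2 + 13²))/3 = -5 + (-(2 + 169))/3 = -5 + (-1*171)/3 = -5 + (⅓)*(-171) = -5 - 57 = -62)
w(5, 2)*F + (76 - 8) = (-3 + 2² + 3*2)*(-62) + (76 - 8) = (-3 + 4 + 6)*(-62) + 68 = 7*(-62) + 68 = -434 + 68 = -366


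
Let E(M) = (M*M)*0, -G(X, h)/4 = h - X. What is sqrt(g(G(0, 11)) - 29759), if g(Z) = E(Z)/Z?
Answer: I*sqrt(29759) ≈ 172.51*I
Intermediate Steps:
G(X, h) = -4*h + 4*X (G(X, h) = -4*(h - X) = -4*h + 4*X)
E(M) = 0 (E(M) = M**2*0 = 0)
g(Z) = 0 (g(Z) = 0/Z = 0)
sqrt(g(G(0, 11)) - 29759) = sqrt(0 - 29759) = sqrt(-29759) = I*sqrt(29759)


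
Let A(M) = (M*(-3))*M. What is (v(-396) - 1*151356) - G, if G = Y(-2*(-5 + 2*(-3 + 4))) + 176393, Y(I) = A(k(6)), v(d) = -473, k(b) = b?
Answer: -328114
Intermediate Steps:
A(M) = -3*M² (A(M) = (-3*M)*M = -3*M²)
Y(I) = -108 (Y(I) = -3*6² = -3*36 = -108)
G = 176285 (G = -108 + 176393 = 176285)
(v(-396) - 1*151356) - G = (-473 - 1*151356) - 1*176285 = (-473 - 151356) - 176285 = -151829 - 176285 = -328114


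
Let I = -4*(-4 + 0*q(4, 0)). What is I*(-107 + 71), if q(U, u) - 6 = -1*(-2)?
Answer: -576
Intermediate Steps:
q(U, u) = 8 (q(U, u) = 6 - 1*(-2) = 6 + 2 = 8)
I = 16 (I = -4*(-4 + 0*8) = -4*(-4 + 0) = -4*(-4) = 16)
I*(-107 + 71) = 16*(-107 + 71) = 16*(-36) = -576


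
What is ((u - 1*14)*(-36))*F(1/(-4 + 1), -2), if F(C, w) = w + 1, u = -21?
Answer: -1260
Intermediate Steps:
F(C, w) = 1 + w
((u - 1*14)*(-36))*F(1/(-4 + 1), -2) = ((-21 - 1*14)*(-36))*(1 - 2) = ((-21 - 14)*(-36))*(-1) = -35*(-36)*(-1) = 1260*(-1) = -1260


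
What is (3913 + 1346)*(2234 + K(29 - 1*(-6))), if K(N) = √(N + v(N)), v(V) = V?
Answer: 11748606 + 5259*√70 ≈ 1.1793e+7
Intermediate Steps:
K(N) = √2*√N (K(N) = √(N + N) = √(2*N) = √2*√N)
(3913 + 1346)*(2234 + K(29 - 1*(-6))) = (3913 + 1346)*(2234 + √2*√(29 - 1*(-6))) = 5259*(2234 + √2*√(29 + 6)) = 5259*(2234 + √2*√35) = 5259*(2234 + √70) = 11748606 + 5259*√70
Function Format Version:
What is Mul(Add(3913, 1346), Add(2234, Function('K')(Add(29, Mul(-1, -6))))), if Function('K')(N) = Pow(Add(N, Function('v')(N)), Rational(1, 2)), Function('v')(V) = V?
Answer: Add(11748606, Mul(5259, Pow(70, Rational(1, 2)))) ≈ 1.1793e+7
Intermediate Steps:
Function('K')(N) = Mul(Pow(2, Rational(1, 2)), Pow(N, Rational(1, 2))) (Function('K')(N) = Pow(Add(N, N), Rational(1, 2)) = Pow(Mul(2, N), Rational(1, 2)) = Mul(Pow(2, Rational(1, 2)), Pow(N, Rational(1, 2))))
Mul(Add(3913, 1346), Add(2234, Function('K')(Add(29, Mul(-1, -6))))) = Mul(Add(3913, 1346), Add(2234, Mul(Pow(2, Rational(1, 2)), Pow(Add(29, Mul(-1, -6)), Rational(1, 2))))) = Mul(5259, Add(2234, Mul(Pow(2, Rational(1, 2)), Pow(Add(29, 6), Rational(1, 2))))) = Mul(5259, Add(2234, Mul(Pow(2, Rational(1, 2)), Pow(35, Rational(1, 2))))) = Mul(5259, Add(2234, Pow(70, Rational(1, 2)))) = Add(11748606, Mul(5259, Pow(70, Rational(1, 2))))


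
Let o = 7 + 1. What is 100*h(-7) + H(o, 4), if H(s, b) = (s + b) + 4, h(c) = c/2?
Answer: -334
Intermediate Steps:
o = 8
h(c) = c/2 (h(c) = c*(½) = c/2)
H(s, b) = 4 + b + s (H(s, b) = (b + s) + 4 = 4 + b + s)
100*h(-7) + H(o, 4) = 100*((½)*(-7)) + (4 + 4 + 8) = 100*(-7/2) + 16 = -350 + 16 = -334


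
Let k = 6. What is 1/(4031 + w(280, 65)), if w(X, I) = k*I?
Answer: 1/4421 ≈ 0.00022619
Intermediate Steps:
w(X, I) = 6*I
1/(4031 + w(280, 65)) = 1/(4031 + 6*65) = 1/(4031 + 390) = 1/4421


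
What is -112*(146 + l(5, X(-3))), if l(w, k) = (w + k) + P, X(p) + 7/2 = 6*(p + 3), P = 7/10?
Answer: -82992/5 ≈ -16598.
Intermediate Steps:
P = 7/10 (P = 7*(1/10) = 7/10 ≈ 0.70000)
X(p) = 29/2 + 6*p (X(p) = -7/2 + 6*(p + 3) = -7/2 + 6*(3 + p) = -7/2 + (18 + 6*p) = 29/2 + 6*p)
l(w, k) = 7/10 + k + w (l(w, k) = (w + k) + 7/10 = (k + w) + 7/10 = 7/10 + k + w)
-112*(146 + l(5, X(-3))) = -112*(146 + (7/10 + (29/2 + 6*(-3)) + 5)) = -112*(146 + (7/10 + (29/2 - 18) + 5)) = -112*(146 + (7/10 - 7/2 + 5)) = -112*(146 + 11/5) = -112*741/5 = -82992/5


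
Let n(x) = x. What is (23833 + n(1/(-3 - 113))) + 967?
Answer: 2876799/116 ≈ 24800.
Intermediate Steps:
(23833 + n(1/(-3 - 113))) + 967 = (23833 + 1/(-3 - 113)) + 967 = (23833 + 1/(-116)) + 967 = (23833 - 1/116) + 967 = 2764627/116 + 967 = 2876799/116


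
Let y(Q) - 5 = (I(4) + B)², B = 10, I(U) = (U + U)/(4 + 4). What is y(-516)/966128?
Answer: 63/483064 ≈ 0.00013042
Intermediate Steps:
I(U) = U/4 (I(U) = (2*U)/8 = (2*U)*(⅛) = U/4)
y(Q) = 126 (y(Q) = 5 + ((¼)*4 + 10)² = 5 + (1 + 10)² = 5 + 11² = 5 + 121 = 126)
y(-516)/966128 = 126/966128 = 126*(1/966128) = 63/483064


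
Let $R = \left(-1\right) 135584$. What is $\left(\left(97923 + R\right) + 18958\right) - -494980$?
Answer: $476277$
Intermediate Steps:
$R = -135584$
$\left(\left(97923 + R\right) + 18958\right) - -494980 = \left(\left(97923 - 135584\right) + 18958\right) - -494980 = \left(-37661 + 18958\right) + 494980 = -18703 + 494980 = 476277$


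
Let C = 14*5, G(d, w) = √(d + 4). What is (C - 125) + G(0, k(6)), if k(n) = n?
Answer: -53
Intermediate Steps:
G(d, w) = √(4 + d)
C = 70
(C - 125) + G(0, k(6)) = (70 - 125) + √(4 + 0) = -55 + √4 = -55 + 2 = -53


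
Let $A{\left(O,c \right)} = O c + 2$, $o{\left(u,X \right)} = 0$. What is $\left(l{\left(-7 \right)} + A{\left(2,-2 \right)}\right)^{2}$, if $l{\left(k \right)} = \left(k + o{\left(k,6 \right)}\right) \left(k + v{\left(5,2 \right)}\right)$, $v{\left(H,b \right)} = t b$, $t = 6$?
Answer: $1369$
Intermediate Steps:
$v{\left(H,b \right)} = 6 b$
$A{\left(O,c \right)} = 2 + O c$
$l{\left(k \right)} = k \left(12 + k\right)$ ($l{\left(k \right)} = \left(k + 0\right) \left(k + 6 \cdot 2\right) = k \left(k + 12\right) = k \left(12 + k\right)$)
$\left(l{\left(-7 \right)} + A{\left(2,-2 \right)}\right)^{2} = \left(- 7 \left(12 - 7\right) + \left(2 + 2 \left(-2\right)\right)\right)^{2} = \left(\left(-7\right) 5 + \left(2 - 4\right)\right)^{2} = \left(-35 - 2\right)^{2} = \left(-37\right)^{2} = 1369$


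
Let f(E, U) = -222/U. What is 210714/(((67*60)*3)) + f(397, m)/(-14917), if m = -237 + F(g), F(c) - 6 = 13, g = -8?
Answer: 57101620297/3268165530 ≈ 17.472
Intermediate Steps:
F(c) = 19 (F(c) = 6 + 13 = 19)
m = -218 (m = -237 + 19 = -218)
210714/(((67*60)*3)) + f(397, m)/(-14917) = 210714/(((67*60)*3)) - 222/(-218)/(-14917) = 210714/((4020*3)) - 222*(-1/218)*(-1/14917) = 210714/12060 + (111/109)*(-1/14917) = 210714*(1/12060) - 111/1625953 = 35119/2010 - 111/1625953 = 57101620297/3268165530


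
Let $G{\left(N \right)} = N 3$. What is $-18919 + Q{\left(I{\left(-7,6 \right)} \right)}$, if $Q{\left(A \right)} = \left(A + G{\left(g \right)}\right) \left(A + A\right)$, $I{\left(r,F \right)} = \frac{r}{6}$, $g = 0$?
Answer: $- \frac{340493}{18} \approx -18916.0$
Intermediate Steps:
$G{\left(N \right)} = 3 N$
$I{\left(r,F \right)} = \frac{r}{6}$ ($I{\left(r,F \right)} = r \frac{1}{6} = \frac{r}{6}$)
$Q{\left(A \right)} = 2 A^{2}$ ($Q{\left(A \right)} = \left(A + 3 \cdot 0\right) \left(A + A\right) = \left(A + 0\right) 2 A = A 2 A = 2 A^{2}$)
$-18919 + Q{\left(I{\left(-7,6 \right)} \right)} = -18919 + 2 \left(\frac{1}{6} \left(-7\right)\right)^{2} = -18919 + 2 \left(- \frac{7}{6}\right)^{2} = -18919 + 2 \cdot \frac{49}{36} = -18919 + \frac{49}{18} = - \frac{340493}{18}$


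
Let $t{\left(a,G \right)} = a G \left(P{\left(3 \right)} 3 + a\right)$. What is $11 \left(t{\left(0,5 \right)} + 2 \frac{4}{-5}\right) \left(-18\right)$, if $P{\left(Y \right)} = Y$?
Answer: $\frac{1584}{5} \approx 316.8$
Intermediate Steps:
$t{\left(a,G \right)} = G a \left(9 + a\right)$ ($t{\left(a,G \right)} = a G \left(3 \cdot 3 + a\right) = G a \left(9 + a\right)$)
$11 \left(t{\left(0,5 \right)} + 2 \frac{4}{-5}\right) \left(-18\right) = 11 \left(5 \cdot 0 \left(9 + 0\right) + 2 \frac{4}{-5}\right) \left(-18\right) = 11 \left(5 \cdot 0 \cdot 9 + 2 \cdot 4 \left(- \frac{1}{5}\right)\right) \left(-18\right) = 11 \left(0 + 2 \left(- \frac{4}{5}\right)\right) \left(-18\right) = 11 \left(0 - \frac{8}{5}\right) \left(-18\right) = 11 \left(- \frac{8}{5}\right) \left(-18\right) = \left(- \frac{88}{5}\right) \left(-18\right) = \frac{1584}{5}$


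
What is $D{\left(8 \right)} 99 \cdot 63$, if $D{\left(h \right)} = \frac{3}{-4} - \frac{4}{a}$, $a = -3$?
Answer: $\frac{14553}{4} \approx 3638.3$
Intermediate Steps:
$D{\left(h \right)} = \frac{7}{12}$ ($D{\left(h \right)} = \frac{3}{-4} - \frac{4}{-3} = 3 \left(- \frac{1}{4}\right) - - \frac{4}{3} = - \frac{3}{4} + \frac{4}{3} = \frac{7}{12}$)
$D{\left(8 \right)} 99 \cdot 63 = \frac{7}{12} \cdot 99 \cdot 63 = \frac{231}{4} \cdot 63 = \frac{14553}{4}$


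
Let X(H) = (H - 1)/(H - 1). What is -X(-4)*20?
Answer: -20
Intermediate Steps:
X(H) = 1 (X(H) = (-1 + H)/(-1 + H) = 1)
-X(-4)*20 = -1*1*20 = -1*20 = -20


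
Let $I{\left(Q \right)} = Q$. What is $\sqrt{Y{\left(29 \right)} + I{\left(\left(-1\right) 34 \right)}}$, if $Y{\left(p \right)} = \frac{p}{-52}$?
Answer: $\frac{i \sqrt{23361}}{26} \approx 5.8786 i$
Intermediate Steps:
$Y{\left(p \right)} = - \frac{p}{52}$ ($Y{\left(p \right)} = p \left(- \frac{1}{52}\right) = - \frac{p}{52}$)
$\sqrt{Y{\left(29 \right)} + I{\left(\left(-1\right) 34 \right)}} = \sqrt{\left(- \frac{1}{52}\right) 29 - 34} = \sqrt{- \frac{29}{52} - 34} = \sqrt{- \frac{1797}{52}} = \frac{i \sqrt{23361}}{26}$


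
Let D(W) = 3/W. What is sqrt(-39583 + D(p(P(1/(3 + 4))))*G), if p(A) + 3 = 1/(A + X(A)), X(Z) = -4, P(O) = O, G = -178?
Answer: I*sqrt(19078873)/22 ≈ 198.54*I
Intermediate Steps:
p(A) = -3 + 1/(-4 + A) (p(A) = -3 + 1/(A - 4) = -3 + 1/(-4 + A))
sqrt(-39583 + D(p(P(1/(3 + 4))))*G) = sqrt(-39583 + (3/(((13 - 3/(3 + 4))/(-4 + 1/(3 + 4)))))*(-178)) = sqrt(-39583 + (3/(((13 - 3/7)/(-4 + 1/7))))*(-178)) = sqrt(-39583 + (3/(((13 - 3*1/7)/(-4 + 1/7))))*(-178)) = sqrt(-39583 + (3/(((13 - 3/7)/(-27/7))))*(-178)) = sqrt(-39583 + (3/((-7/27*88/7)))*(-178)) = sqrt(-39583 + (3/(-88/27))*(-178)) = sqrt(-39583 + (3*(-27/88))*(-178)) = sqrt(-39583 - 81/88*(-178)) = sqrt(-39583 + 7209/44) = sqrt(-1734443/44) = I*sqrt(19078873)/22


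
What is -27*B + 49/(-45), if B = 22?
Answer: -26779/45 ≈ -595.09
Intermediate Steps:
-27*B + 49/(-45) = -27*22 + 49/(-45) = -594 + 49*(-1/45) = -594 - 49/45 = -26779/45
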